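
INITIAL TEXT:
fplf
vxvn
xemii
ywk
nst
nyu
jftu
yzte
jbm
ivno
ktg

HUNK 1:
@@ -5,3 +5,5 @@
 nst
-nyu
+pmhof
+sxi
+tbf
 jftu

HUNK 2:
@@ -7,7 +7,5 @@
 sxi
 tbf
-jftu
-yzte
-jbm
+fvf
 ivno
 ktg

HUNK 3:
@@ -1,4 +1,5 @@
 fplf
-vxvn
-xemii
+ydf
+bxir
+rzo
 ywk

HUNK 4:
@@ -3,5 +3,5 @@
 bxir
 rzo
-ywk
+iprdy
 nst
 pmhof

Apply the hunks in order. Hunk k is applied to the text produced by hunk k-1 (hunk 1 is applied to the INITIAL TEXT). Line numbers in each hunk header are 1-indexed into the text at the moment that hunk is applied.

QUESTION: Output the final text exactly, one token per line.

Hunk 1: at line 5 remove [nyu] add [pmhof,sxi,tbf] -> 13 lines: fplf vxvn xemii ywk nst pmhof sxi tbf jftu yzte jbm ivno ktg
Hunk 2: at line 7 remove [jftu,yzte,jbm] add [fvf] -> 11 lines: fplf vxvn xemii ywk nst pmhof sxi tbf fvf ivno ktg
Hunk 3: at line 1 remove [vxvn,xemii] add [ydf,bxir,rzo] -> 12 lines: fplf ydf bxir rzo ywk nst pmhof sxi tbf fvf ivno ktg
Hunk 4: at line 3 remove [ywk] add [iprdy] -> 12 lines: fplf ydf bxir rzo iprdy nst pmhof sxi tbf fvf ivno ktg

Answer: fplf
ydf
bxir
rzo
iprdy
nst
pmhof
sxi
tbf
fvf
ivno
ktg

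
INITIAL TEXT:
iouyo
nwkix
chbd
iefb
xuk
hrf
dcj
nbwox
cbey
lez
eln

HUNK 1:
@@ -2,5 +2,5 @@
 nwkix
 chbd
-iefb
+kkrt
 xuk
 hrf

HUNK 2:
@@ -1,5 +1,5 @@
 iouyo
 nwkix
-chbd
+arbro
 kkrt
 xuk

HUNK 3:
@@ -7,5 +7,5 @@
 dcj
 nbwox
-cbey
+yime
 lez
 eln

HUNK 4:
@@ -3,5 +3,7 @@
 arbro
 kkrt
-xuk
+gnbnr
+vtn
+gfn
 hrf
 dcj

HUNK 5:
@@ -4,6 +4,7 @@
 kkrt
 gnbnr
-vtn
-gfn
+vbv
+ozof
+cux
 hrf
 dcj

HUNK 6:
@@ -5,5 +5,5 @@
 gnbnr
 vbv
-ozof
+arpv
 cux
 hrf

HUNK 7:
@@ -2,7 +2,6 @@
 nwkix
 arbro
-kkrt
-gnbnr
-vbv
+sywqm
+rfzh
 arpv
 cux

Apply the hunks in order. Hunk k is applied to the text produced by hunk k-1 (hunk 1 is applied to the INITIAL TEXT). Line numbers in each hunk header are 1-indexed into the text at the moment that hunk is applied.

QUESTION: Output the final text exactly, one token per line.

Hunk 1: at line 2 remove [iefb] add [kkrt] -> 11 lines: iouyo nwkix chbd kkrt xuk hrf dcj nbwox cbey lez eln
Hunk 2: at line 1 remove [chbd] add [arbro] -> 11 lines: iouyo nwkix arbro kkrt xuk hrf dcj nbwox cbey lez eln
Hunk 3: at line 7 remove [cbey] add [yime] -> 11 lines: iouyo nwkix arbro kkrt xuk hrf dcj nbwox yime lez eln
Hunk 4: at line 3 remove [xuk] add [gnbnr,vtn,gfn] -> 13 lines: iouyo nwkix arbro kkrt gnbnr vtn gfn hrf dcj nbwox yime lez eln
Hunk 5: at line 4 remove [vtn,gfn] add [vbv,ozof,cux] -> 14 lines: iouyo nwkix arbro kkrt gnbnr vbv ozof cux hrf dcj nbwox yime lez eln
Hunk 6: at line 5 remove [ozof] add [arpv] -> 14 lines: iouyo nwkix arbro kkrt gnbnr vbv arpv cux hrf dcj nbwox yime lez eln
Hunk 7: at line 2 remove [kkrt,gnbnr,vbv] add [sywqm,rfzh] -> 13 lines: iouyo nwkix arbro sywqm rfzh arpv cux hrf dcj nbwox yime lez eln

Answer: iouyo
nwkix
arbro
sywqm
rfzh
arpv
cux
hrf
dcj
nbwox
yime
lez
eln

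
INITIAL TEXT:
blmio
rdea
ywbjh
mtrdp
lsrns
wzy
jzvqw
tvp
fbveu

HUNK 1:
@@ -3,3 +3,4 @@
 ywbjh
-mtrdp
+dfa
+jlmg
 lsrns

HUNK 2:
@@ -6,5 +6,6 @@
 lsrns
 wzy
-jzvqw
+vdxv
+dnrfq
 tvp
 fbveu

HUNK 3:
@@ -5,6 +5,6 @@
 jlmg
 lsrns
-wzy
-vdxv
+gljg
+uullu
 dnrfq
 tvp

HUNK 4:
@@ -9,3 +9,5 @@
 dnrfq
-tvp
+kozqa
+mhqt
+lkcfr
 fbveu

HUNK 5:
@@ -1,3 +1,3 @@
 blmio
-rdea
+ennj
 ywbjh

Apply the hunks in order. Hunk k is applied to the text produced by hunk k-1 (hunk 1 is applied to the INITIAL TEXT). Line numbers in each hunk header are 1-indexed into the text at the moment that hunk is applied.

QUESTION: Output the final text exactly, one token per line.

Hunk 1: at line 3 remove [mtrdp] add [dfa,jlmg] -> 10 lines: blmio rdea ywbjh dfa jlmg lsrns wzy jzvqw tvp fbveu
Hunk 2: at line 6 remove [jzvqw] add [vdxv,dnrfq] -> 11 lines: blmio rdea ywbjh dfa jlmg lsrns wzy vdxv dnrfq tvp fbveu
Hunk 3: at line 5 remove [wzy,vdxv] add [gljg,uullu] -> 11 lines: blmio rdea ywbjh dfa jlmg lsrns gljg uullu dnrfq tvp fbveu
Hunk 4: at line 9 remove [tvp] add [kozqa,mhqt,lkcfr] -> 13 lines: blmio rdea ywbjh dfa jlmg lsrns gljg uullu dnrfq kozqa mhqt lkcfr fbveu
Hunk 5: at line 1 remove [rdea] add [ennj] -> 13 lines: blmio ennj ywbjh dfa jlmg lsrns gljg uullu dnrfq kozqa mhqt lkcfr fbveu

Answer: blmio
ennj
ywbjh
dfa
jlmg
lsrns
gljg
uullu
dnrfq
kozqa
mhqt
lkcfr
fbveu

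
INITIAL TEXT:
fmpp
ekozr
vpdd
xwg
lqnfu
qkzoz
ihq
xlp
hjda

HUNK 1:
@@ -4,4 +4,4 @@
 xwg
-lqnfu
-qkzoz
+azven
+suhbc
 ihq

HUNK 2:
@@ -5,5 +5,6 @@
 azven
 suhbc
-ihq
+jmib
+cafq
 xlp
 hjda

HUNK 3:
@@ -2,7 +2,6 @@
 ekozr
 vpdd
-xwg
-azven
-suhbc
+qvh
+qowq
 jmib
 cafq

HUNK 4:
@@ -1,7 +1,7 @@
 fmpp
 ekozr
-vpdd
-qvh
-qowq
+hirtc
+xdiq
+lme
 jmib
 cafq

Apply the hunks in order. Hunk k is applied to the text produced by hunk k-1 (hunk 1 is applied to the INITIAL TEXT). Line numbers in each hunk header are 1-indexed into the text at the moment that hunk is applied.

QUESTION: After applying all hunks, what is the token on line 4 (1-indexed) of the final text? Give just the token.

Answer: xdiq

Derivation:
Hunk 1: at line 4 remove [lqnfu,qkzoz] add [azven,suhbc] -> 9 lines: fmpp ekozr vpdd xwg azven suhbc ihq xlp hjda
Hunk 2: at line 5 remove [ihq] add [jmib,cafq] -> 10 lines: fmpp ekozr vpdd xwg azven suhbc jmib cafq xlp hjda
Hunk 3: at line 2 remove [xwg,azven,suhbc] add [qvh,qowq] -> 9 lines: fmpp ekozr vpdd qvh qowq jmib cafq xlp hjda
Hunk 4: at line 1 remove [vpdd,qvh,qowq] add [hirtc,xdiq,lme] -> 9 lines: fmpp ekozr hirtc xdiq lme jmib cafq xlp hjda
Final line 4: xdiq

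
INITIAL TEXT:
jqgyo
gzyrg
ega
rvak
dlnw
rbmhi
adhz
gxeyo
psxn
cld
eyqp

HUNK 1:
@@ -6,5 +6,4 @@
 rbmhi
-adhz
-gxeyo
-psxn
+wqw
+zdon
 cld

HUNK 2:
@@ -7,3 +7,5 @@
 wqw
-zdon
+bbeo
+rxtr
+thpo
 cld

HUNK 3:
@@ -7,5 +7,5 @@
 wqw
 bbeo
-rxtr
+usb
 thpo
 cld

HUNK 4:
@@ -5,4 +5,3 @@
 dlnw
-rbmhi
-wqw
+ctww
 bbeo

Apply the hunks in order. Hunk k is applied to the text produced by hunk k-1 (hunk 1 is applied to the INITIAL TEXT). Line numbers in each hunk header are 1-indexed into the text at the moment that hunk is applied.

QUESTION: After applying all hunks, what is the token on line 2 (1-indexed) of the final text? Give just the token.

Hunk 1: at line 6 remove [adhz,gxeyo,psxn] add [wqw,zdon] -> 10 lines: jqgyo gzyrg ega rvak dlnw rbmhi wqw zdon cld eyqp
Hunk 2: at line 7 remove [zdon] add [bbeo,rxtr,thpo] -> 12 lines: jqgyo gzyrg ega rvak dlnw rbmhi wqw bbeo rxtr thpo cld eyqp
Hunk 3: at line 7 remove [rxtr] add [usb] -> 12 lines: jqgyo gzyrg ega rvak dlnw rbmhi wqw bbeo usb thpo cld eyqp
Hunk 4: at line 5 remove [rbmhi,wqw] add [ctww] -> 11 lines: jqgyo gzyrg ega rvak dlnw ctww bbeo usb thpo cld eyqp
Final line 2: gzyrg

Answer: gzyrg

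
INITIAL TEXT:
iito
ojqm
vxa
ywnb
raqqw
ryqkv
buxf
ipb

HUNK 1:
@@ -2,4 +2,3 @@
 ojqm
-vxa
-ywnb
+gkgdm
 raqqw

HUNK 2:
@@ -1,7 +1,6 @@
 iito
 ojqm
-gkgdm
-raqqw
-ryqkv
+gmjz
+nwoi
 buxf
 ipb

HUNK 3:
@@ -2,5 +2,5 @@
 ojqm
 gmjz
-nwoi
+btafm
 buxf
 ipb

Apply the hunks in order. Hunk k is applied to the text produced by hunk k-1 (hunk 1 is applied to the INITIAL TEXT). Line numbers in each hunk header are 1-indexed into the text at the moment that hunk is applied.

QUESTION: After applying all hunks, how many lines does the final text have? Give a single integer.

Hunk 1: at line 2 remove [vxa,ywnb] add [gkgdm] -> 7 lines: iito ojqm gkgdm raqqw ryqkv buxf ipb
Hunk 2: at line 1 remove [gkgdm,raqqw,ryqkv] add [gmjz,nwoi] -> 6 lines: iito ojqm gmjz nwoi buxf ipb
Hunk 3: at line 2 remove [nwoi] add [btafm] -> 6 lines: iito ojqm gmjz btafm buxf ipb
Final line count: 6

Answer: 6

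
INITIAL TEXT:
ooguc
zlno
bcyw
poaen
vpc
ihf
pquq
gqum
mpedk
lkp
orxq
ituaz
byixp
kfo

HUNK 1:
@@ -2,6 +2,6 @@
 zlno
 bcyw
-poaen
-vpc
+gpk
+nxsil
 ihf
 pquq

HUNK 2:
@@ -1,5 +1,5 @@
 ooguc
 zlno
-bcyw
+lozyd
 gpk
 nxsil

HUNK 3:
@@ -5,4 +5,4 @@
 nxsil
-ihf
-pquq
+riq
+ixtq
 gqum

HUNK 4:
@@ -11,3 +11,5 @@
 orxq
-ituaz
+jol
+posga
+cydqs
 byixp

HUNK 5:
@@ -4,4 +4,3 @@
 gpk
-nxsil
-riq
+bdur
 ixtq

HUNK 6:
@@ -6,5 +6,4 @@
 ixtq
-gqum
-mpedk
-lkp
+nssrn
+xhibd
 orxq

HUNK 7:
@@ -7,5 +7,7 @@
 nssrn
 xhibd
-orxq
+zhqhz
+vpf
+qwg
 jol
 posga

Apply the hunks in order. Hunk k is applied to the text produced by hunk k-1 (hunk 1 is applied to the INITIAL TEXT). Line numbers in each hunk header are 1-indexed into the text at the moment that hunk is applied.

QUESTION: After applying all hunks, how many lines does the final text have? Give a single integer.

Hunk 1: at line 2 remove [poaen,vpc] add [gpk,nxsil] -> 14 lines: ooguc zlno bcyw gpk nxsil ihf pquq gqum mpedk lkp orxq ituaz byixp kfo
Hunk 2: at line 1 remove [bcyw] add [lozyd] -> 14 lines: ooguc zlno lozyd gpk nxsil ihf pquq gqum mpedk lkp orxq ituaz byixp kfo
Hunk 3: at line 5 remove [ihf,pquq] add [riq,ixtq] -> 14 lines: ooguc zlno lozyd gpk nxsil riq ixtq gqum mpedk lkp orxq ituaz byixp kfo
Hunk 4: at line 11 remove [ituaz] add [jol,posga,cydqs] -> 16 lines: ooguc zlno lozyd gpk nxsil riq ixtq gqum mpedk lkp orxq jol posga cydqs byixp kfo
Hunk 5: at line 4 remove [nxsil,riq] add [bdur] -> 15 lines: ooguc zlno lozyd gpk bdur ixtq gqum mpedk lkp orxq jol posga cydqs byixp kfo
Hunk 6: at line 6 remove [gqum,mpedk,lkp] add [nssrn,xhibd] -> 14 lines: ooguc zlno lozyd gpk bdur ixtq nssrn xhibd orxq jol posga cydqs byixp kfo
Hunk 7: at line 7 remove [orxq] add [zhqhz,vpf,qwg] -> 16 lines: ooguc zlno lozyd gpk bdur ixtq nssrn xhibd zhqhz vpf qwg jol posga cydqs byixp kfo
Final line count: 16

Answer: 16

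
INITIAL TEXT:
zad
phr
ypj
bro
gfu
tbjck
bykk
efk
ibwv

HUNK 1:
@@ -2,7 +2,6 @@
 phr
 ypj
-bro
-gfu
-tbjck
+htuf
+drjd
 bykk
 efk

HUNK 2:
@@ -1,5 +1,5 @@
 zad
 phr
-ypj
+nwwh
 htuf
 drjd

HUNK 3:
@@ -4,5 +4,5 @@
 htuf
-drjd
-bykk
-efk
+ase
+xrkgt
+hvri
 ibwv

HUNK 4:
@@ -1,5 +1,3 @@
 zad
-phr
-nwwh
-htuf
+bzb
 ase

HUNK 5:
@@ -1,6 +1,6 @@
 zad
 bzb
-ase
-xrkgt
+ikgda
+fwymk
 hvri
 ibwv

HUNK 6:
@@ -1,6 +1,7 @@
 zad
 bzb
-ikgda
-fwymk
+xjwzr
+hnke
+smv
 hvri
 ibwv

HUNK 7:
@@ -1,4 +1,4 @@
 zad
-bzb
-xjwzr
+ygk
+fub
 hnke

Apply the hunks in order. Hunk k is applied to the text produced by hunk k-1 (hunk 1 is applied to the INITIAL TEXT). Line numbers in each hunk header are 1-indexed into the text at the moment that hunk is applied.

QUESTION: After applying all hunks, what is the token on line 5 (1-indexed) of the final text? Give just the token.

Answer: smv

Derivation:
Hunk 1: at line 2 remove [bro,gfu,tbjck] add [htuf,drjd] -> 8 lines: zad phr ypj htuf drjd bykk efk ibwv
Hunk 2: at line 1 remove [ypj] add [nwwh] -> 8 lines: zad phr nwwh htuf drjd bykk efk ibwv
Hunk 3: at line 4 remove [drjd,bykk,efk] add [ase,xrkgt,hvri] -> 8 lines: zad phr nwwh htuf ase xrkgt hvri ibwv
Hunk 4: at line 1 remove [phr,nwwh,htuf] add [bzb] -> 6 lines: zad bzb ase xrkgt hvri ibwv
Hunk 5: at line 1 remove [ase,xrkgt] add [ikgda,fwymk] -> 6 lines: zad bzb ikgda fwymk hvri ibwv
Hunk 6: at line 1 remove [ikgda,fwymk] add [xjwzr,hnke,smv] -> 7 lines: zad bzb xjwzr hnke smv hvri ibwv
Hunk 7: at line 1 remove [bzb,xjwzr] add [ygk,fub] -> 7 lines: zad ygk fub hnke smv hvri ibwv
Final line 5: smv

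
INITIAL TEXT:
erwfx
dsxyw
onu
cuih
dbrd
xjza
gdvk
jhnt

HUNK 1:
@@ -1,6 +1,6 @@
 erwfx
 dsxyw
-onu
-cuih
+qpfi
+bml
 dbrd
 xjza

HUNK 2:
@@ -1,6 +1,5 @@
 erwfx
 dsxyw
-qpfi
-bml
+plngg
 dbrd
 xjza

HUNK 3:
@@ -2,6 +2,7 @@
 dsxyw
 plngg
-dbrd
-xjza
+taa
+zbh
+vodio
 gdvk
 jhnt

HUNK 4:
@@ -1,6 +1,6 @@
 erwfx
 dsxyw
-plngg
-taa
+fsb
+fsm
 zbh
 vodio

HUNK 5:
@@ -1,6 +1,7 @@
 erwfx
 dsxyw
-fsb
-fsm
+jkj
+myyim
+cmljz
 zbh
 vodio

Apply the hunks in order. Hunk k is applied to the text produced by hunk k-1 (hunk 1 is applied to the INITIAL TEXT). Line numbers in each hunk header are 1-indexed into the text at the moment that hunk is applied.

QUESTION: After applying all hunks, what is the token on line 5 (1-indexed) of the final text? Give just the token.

Hunk 1: at line 1 remove [onu,cuih] add [qpfi,bml] -> 8 lines: erwfx dsxyw qpfi bml dbrd xjza gdvk jhnt
Hunk 2: at line 1 remove [qpfi,bml] add [plngg] -> 7 lines: erwfx dsxyw plngg dbrd xjza gdvk jhnt
Hunk 3: at line 2 remove [dbrd,xjza] add [taa,zbh,vodio] -> 8 lines: erwfx dsxyw plngg taa zbh vodio gdvk jhnt
Hunk 4: at line 1 remove [plngg,taa] add [fsb,fsm] -> 8 lines: erwfx dsxyw fsb fsm zbh vodio gdvk jhnt
Hunk 5: at line 1 remove [fsb,fsm] add [jkj,myyim,cmljz] -> 9 lines: erwfx dsxyw jkj myyim cmljz zbh vodio gdvk jhnt
Final line 5: cmljz

Answer: cmljz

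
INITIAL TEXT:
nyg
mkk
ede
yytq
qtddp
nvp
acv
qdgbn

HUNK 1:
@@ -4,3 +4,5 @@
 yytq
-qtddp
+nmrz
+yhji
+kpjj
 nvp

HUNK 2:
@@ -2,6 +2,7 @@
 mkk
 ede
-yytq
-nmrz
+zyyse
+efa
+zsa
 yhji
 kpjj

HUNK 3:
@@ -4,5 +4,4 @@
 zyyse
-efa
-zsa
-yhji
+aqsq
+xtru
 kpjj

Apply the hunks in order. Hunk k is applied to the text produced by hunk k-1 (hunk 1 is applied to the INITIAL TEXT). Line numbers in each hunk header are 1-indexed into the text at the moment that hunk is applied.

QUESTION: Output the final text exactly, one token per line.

Hunk 1: at line 4 remove [qtddp] add [nmrz,yhji,kpjj] -> 10 lines: nyg mkk ede yytq nmrz yhji kpjj nvp acv qdgbn
Hunk 2: at line 2 remove [yytq,nmrz] add [zyyse,efa,zsa] -> 11 lines: nyg mkk ede zyyse efa zsa yhji kpjj nvp acv qdgbn
Hunk 3: at line 4 remove [efa,zsa,yhji] add [aqsq,xtru] -> 10 lines: nyg mkk ede zyyse aqsq xtru kpjj nvp acv qdgbn

Answer: nyg
mkk
ede
zyyse
aqsq
xtru
kpjj
nvp
acv
qdgbn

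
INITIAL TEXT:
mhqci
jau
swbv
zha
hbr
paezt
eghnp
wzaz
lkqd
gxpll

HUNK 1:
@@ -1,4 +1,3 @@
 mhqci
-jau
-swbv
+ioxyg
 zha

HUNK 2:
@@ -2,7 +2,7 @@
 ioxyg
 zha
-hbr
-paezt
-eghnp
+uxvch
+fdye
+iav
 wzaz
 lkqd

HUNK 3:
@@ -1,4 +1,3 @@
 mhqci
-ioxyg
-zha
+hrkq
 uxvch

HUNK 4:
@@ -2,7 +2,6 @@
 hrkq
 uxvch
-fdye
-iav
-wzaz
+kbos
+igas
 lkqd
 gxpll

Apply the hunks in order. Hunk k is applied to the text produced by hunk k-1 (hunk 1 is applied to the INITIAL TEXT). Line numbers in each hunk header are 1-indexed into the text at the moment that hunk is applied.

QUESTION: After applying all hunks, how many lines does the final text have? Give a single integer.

Answer: 7

Derivation:
Hunk 1: at line 1 remove [jau,swbv] add [ioxyg] -> 9 lines: mhqci ioxyg zha hbr paezt eghnp wzaz lkqd gxpll
Hunk 2: at line 2 remove [hbr,paezt,eghnp] add [uxvch,fdye,iav] -> 9 lines: mhqci ioxyg zha uxvch fdye iav wzaz lkqd gxpll
Hunk 3: at line 1 remove [ioxyg,zha] add [hrkq] -> 8 lines: mhqci hrkq uxvch fdye iav wzaz lkqd gxpll
Hunk 4: at line 2 remove [fdye,iav,wzaz] add [kbos,igas] -> 7 lines: mhqci hrkq uxvch kbos igas lkqd gxpll
Final line count: 7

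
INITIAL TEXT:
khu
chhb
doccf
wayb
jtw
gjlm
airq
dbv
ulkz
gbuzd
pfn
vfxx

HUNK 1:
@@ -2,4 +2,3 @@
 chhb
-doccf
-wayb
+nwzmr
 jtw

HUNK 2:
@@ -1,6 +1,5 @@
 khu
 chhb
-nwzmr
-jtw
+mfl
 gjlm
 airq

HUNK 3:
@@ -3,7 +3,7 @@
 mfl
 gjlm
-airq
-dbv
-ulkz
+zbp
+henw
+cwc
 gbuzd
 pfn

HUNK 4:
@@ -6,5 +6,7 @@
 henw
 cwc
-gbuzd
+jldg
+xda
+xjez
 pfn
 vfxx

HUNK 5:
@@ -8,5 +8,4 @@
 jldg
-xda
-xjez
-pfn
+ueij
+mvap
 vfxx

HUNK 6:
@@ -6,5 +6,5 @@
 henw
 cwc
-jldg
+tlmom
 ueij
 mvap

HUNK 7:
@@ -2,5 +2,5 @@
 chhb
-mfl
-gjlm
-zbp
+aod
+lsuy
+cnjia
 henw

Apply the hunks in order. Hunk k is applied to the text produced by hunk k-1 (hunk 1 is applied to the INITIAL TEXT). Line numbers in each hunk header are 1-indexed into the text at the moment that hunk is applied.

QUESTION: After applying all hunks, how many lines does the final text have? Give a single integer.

Hunk 1: at line 2 remove [doccf,wayb] add [nwzmr] -> 11 lines: khu chhb nwzmr jtw gjlm airq dbv ulkz gbuzd pfn vfxx
Hunk 2: at line 1 remove [nwzmr,jtw] add [mfl] -> 10 lines: khu chhb mfl gjlm airq dbv ulkz gbuzd pfn vfxx
Hunk 3: at line 3 remove [airq,dbv,ulkz] add [zbp,henw,cwc] -> 10 lines: khu chhb mfl gjlm zbp henw cwc gbuzd pfn vfxx
Hunk 4: at line 6 remove [gbuzd] add [jldg,xda,xjez] -> 12 lines: khu chhb mfl gjlm zbp henw cwc jldg xda xjez pfn vfxx
Hunk 5: at line 8 remove [xda,xjez,pfn] add [ueij,mvap] -> 11 lines: khu chhb mfl gjlm zbp henw cwc jldg ueij mvap vfxx
Hunk 6: at line 6 remove [jldg] add [tlmom] -> 11 lines: khu chhb mfl gjlm zbp henw cwc tlmom ueij mvap vfxx
Hunk 7: at line 2 remove [mfl,gjlm,zbp] add [aod,lsuy,cnjia] -> 11 lines: khu chhb aod lsuy cnjia henw cwc tlmom ueij mvap vfxx
Final line count: 11

Answer: 11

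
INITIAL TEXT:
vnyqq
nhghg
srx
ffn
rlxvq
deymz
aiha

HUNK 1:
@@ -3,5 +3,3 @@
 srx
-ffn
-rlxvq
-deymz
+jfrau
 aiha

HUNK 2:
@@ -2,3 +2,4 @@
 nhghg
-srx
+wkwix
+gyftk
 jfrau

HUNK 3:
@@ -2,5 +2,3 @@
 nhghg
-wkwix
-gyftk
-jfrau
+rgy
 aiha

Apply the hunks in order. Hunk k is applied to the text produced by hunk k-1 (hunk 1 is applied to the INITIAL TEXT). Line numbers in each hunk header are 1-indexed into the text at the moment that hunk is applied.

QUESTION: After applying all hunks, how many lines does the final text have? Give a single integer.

Answer: 4

Derivation:
Hunk 1: at line 3 remove [ffn,rlxvq,deymz] add [jfrau] -> 5 lines: vnyqq nhghg srx jfrau aiha
Hunk 2: at line 2 remove [srx] add [wkwix,gyftk] -> 6 lines: vnyqq nhghg wkwix gyftk jfrau aiha
Hunk 3: at line 2 remove [wkwix,gyftk,jfrau] add [rgy] -> 4 lines: vnyqq nhghg rgy aiha
Final line count: 4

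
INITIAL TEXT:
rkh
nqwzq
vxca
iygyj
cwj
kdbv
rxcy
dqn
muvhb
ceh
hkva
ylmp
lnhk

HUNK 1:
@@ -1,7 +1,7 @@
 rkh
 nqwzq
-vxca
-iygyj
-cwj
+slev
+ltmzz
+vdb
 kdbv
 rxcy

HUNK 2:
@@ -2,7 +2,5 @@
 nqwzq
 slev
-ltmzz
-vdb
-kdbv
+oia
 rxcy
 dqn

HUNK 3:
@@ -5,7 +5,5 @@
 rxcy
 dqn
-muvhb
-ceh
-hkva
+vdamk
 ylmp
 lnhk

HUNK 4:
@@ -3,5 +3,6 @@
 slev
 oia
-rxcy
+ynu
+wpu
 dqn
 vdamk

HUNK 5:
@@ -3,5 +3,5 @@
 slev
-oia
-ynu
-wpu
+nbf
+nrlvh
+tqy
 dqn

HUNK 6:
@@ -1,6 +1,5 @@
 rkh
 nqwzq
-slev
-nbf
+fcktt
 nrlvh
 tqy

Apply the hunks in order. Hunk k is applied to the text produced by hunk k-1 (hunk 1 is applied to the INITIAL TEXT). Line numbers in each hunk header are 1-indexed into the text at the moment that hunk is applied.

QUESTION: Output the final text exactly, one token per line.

Hunk 1: at line 1 remove [vxca,iygyj,cwj] add [slev,ltmzz,vdb] -> 13 lines: rkh nqwzq slev ltmzz vdb kdbv rxcy dqn muvhb ceh hkva ylmp lnhk
Hunk 2: at line 2 remove [ltmzz,vdb,kdbv] add [oia] -> 11 lines: rkh nqwzq slev oia rxcy dqn muvhb ceh hkva ylmp lnhk
Hunk 3: at line 5 remove [muvhb,ceh,hkva] add [vdamk] -> 9 lines: rkh nqwzq slev oia rxcy dqn vdamk ylmp lnhk
Hunk 4: at line 3 remove [rxcy] add [ynu,wpu] -> 10 lines: rkh nqwzq slev oia ynu wpu dqn vdamk ylmp lnhk
Hunk 5: at line 3 remove [oia,ynu,wpu] add [nbf,nrlvh,tqy] -> 10 lines: rkh nqwzq slev nbf nrlvh tqy dqn vdamk ylmp lnhk
Hunk 6: at line 1 remove [slev,nbf] add [fcktt] -> 9 lines: rkh nqwzq fcktt nrlvh tqy dqn vdamk ylmp lnhk

Answer: rkh
nqwzq
fcktt
nrlvh
tqy
dqn
vdamk
ylmp
lnhk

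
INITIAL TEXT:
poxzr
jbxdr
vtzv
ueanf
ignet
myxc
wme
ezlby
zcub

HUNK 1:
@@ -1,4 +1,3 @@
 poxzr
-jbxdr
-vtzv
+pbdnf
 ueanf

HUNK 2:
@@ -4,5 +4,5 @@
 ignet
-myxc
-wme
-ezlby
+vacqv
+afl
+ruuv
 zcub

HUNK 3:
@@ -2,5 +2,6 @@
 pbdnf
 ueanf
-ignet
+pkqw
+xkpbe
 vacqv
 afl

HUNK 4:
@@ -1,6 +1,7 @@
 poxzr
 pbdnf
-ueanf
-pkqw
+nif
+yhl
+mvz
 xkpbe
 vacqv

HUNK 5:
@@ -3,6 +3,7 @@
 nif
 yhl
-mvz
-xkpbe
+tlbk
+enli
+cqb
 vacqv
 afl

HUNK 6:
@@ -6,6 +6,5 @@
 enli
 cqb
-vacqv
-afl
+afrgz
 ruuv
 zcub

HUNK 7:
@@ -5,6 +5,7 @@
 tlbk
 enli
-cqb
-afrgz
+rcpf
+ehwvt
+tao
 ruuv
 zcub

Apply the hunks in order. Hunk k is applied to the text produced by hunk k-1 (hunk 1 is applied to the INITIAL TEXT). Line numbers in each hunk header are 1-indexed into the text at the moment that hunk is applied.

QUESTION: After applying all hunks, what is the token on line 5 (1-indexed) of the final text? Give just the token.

Hunk 1: at line 1 remove [jbxdr,vtzv] add [pbdnf] -> 8 lines: poxzr pbdnf ueanf ignet myxc wme ezlby zcub
Hunk 2: at line 4 remove [myxc,wme,ezlby] add [vacqv,afl,ruuv] -> 8 lines: poxzr pbdnf ueanf ignet vacqv afl ruuv zcub
Hunk 3: at line 2 remove [ignet] add [pkqw,xkpbe] -> 9 lines: poxzr pbdnf ueanf pkqw xkpbe vacqv afl ruuv zcub
Hunk 4: at line 1 remove [ueanf,pkqw] add [nif,yhl,mvz] -> 10 lines: poxzr pbdnf nif yhl mvz xkpbe vacqv afl ruuv zcub
Hunk 5: at line 3 remove [mvz,xkpbe] add [tlbk,enli,cqb] -> 11 lines: poxzr pbdnf nif yhl tlbk enli cqb vacqv afl ruuv zcub
Hunk 6: at line 6 remove [vacqv,afl] add [afrgz] -> 10 lines: poxzr pbdnf nif yhl tlbk enli cqb afrgz ruuv zcub
Hunk 7: at line 5 remove [cqb,afrgz] add [rcpf,ehwvt,tao] -> 11 lines: poxzr pbdnf nif yhl tlbk enli rcpf ehwvt tao ruuv zcub
Final line 5: tlbk

Answer: tlbk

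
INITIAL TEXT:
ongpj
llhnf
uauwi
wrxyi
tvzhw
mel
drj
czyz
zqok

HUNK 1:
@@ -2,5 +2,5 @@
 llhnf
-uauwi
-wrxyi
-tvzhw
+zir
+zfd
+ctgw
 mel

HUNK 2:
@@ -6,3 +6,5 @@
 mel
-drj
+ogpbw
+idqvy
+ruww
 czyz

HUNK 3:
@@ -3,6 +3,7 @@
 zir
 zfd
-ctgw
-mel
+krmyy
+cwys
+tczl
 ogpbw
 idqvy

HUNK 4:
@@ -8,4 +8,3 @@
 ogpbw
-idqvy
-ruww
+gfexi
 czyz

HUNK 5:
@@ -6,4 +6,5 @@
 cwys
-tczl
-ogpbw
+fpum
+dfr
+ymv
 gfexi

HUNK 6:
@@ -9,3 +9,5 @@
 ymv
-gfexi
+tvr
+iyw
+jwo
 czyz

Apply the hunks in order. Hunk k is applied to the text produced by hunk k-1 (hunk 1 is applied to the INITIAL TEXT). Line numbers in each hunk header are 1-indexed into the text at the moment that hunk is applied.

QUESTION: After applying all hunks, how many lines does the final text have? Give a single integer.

Answer: 14

Derivation:
Hunk 1: at line 2 remove [uauwi,wrxyi,tvzhw] add [zir,zfd,ctgw] -> 9 lines: ongpj llhnf zir zfd ctgw mel drj czyz zqok
Hunk 2: at line 6 remove [drj] add [ogpbw,idqvy,ruww] -> 11 lines: ongpj llhnf zir zfd ctgw mel ogpbw idqvy ruww czyz zqok
Hunk 3: at line 3 remove [ctgw,mel] add [krmyy,cwys,tczl] -> 12 lines: ongpj llhnf zir zfd krmyy cwys tczl ogpbw idqvy ruww czyz zqok
Hunk 4: at line 8 remove [idqvy,ruww] add [gfexi] -> 11 lines: ongpj llhnf zir zfd krmyy cwys tczl ogpbw gfexi czyz zqok
Hunk 5: at line 6 remove [tczl,ogpbw] add [fpum,dfr,ymv] -> 12 lines: ongpj llhnf zir zfd krmyy cwys fpum dfr ymv gfexi czyz zqok
Hunk 6: at line 9 remove [gfexi] add [tvr,iyw,jwo] -> 14 lines: ongpj llhnf zir zfd krmyy cwys fpum dfr ymv tvr iyw jwo czyz zqok
Final line count: 14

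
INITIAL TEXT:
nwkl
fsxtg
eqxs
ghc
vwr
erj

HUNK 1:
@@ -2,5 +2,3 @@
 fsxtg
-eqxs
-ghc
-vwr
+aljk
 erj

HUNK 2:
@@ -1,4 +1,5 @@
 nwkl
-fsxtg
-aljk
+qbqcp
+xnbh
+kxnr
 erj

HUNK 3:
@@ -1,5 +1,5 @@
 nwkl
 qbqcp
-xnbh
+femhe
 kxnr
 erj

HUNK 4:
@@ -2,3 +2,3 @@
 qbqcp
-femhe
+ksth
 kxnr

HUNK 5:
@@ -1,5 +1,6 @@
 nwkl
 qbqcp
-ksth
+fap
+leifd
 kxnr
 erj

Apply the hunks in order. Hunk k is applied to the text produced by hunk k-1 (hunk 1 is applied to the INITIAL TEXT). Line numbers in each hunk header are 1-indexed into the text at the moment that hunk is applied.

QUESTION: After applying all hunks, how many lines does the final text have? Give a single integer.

Answer: 6

Derivation:
Hunk 1: at line 2 remove [eqxs,ghc,vwr] add [aljk] -> 4 lines: nwkl fsxtg aljk erj
Hunk 2: at line 1 remove [fsxtg,aljk] add [qbqcp,xnbh,kxnr] -> 5 lines: nwkl qbqcp xnbh kxnr erj
Hunk 3: at line 1 remove [xnbh] add [femhe] -> 5 lines: nwkl qbqcp femhe kxnr erj
Hunk 4: at line 2 remove [femhe] add [ksth] -> 5 lines: nwkl qbqcp ksth kxnr erj
Hunk 5: at line 1 remove [ksth] add [fap,leifd] -> 6 lines: nwkl qbqcp fap leifd kxnr erj
Final line count: 6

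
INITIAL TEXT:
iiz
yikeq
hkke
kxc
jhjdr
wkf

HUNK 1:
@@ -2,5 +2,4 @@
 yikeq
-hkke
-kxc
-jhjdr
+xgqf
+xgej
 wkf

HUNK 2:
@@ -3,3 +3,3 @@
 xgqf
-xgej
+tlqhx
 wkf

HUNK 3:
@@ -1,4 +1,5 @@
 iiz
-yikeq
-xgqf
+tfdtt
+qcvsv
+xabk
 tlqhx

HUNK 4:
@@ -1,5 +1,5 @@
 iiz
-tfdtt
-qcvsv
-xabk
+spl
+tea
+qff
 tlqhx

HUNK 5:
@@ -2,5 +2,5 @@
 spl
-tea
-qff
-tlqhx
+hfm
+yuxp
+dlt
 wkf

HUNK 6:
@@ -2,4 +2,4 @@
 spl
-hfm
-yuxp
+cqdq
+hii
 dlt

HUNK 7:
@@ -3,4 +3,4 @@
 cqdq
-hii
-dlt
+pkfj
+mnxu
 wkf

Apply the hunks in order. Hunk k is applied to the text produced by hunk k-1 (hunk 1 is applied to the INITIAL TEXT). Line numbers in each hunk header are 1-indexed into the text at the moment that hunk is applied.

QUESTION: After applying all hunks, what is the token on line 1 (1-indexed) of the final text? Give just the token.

Hunk 1: at line 2 remove [hkke,kxc,jhjdr] add [xgqf,xgej] -> 5 lines: iiz yikeq xgqf xgej wkf
Hunk 2: at line 3 remove [xgej] add [tlqhx] -> 5 lines: iiz yikeq xgqf tlqhx wkf
Hunk 3: at line 1 remove [yikeq,xgqf] add [tfdtt,qcvsv,xabk] -> 6 lines: iiz tfdtt qcvsv xabk tlqhx wkf
Hunk 4: at line 1 remove [tfdtt,qcvsv,xabk] add [spl,tea,qff] -> 6 lines: iiz spl tea qff tlqhx wkf
Hunk 5: at line 2 remove [tea,qff,tlqhx] add [hfm,yuxp,dlt] -> 6 lines: iiz spl hfm yuxp dlt wkf
Hunk 6: at line 2 remove [hfm,yuxp] add [cqdq,hii] -> 6 lines: iiz spl cqdq hii dlt wkf
Hunk 7: at line 3 remove [hii,dlt] add [pkfj,mnxu] -> 6 lines: iiz spl cqdq pkfj mnxu wkf
Final line 1: iiz

Answer: iiz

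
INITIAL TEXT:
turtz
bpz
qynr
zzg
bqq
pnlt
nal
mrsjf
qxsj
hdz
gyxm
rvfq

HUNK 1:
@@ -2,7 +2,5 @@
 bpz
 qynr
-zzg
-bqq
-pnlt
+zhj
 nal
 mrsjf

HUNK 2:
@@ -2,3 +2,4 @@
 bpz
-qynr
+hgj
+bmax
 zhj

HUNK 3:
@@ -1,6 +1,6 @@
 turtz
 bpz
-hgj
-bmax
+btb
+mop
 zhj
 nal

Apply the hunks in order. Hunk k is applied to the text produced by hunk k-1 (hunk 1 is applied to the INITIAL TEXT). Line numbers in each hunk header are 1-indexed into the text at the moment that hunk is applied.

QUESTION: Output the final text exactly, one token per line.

Hunk 1: at line 2 remove [zzg,bqq,pnlt] add [zhj] -> 10 lines: turtz bpz qynr zhj nal mrsjf qxsj hdz gyxm rvfq
Hunk 2: at line 2 remove [qynr] add [hgj,bmax] -> 11 lines: turtz bpz hgj bmax zhj nal mrsjf qxsj hdz gyxm rvfq
Hunk 3: at line 1 remove [hgj,bmax] add [btb,mop] -> 11 lines: turtz bpz btb mop zhj nal mrsjf qxsj hdz gyxm rvfq

Answer: turtz
bpz
btb
mop
zhj
nal
mrsjf
qxsj
hdz
gyxm
rvfq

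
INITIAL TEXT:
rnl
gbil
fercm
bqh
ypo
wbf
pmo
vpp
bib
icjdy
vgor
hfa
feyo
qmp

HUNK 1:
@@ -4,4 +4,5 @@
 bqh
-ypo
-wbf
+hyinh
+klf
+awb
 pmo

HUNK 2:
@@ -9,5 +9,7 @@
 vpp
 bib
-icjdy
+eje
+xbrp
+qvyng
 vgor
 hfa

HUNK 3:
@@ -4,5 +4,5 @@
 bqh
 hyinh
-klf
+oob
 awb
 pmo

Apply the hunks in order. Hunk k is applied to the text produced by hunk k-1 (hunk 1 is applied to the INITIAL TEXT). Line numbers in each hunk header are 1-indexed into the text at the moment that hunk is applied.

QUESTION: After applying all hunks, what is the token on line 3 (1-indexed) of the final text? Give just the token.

Hunk 1: at line 4 remove [ypo,wbf] add [hyinh,klf,awb] -> 15 lines: rnl gbil fercm bqh hyinh klf awb pmo vpp bib icjdy vgor hfa feyo qmp
Hunk 2: at line 9 remove [icjdy] add [eje,xbrp,qvyng] -> 17 lines: rnl gbil fercm bqh hyinh klf awb pmo vpp bib eje xbrp qvyng vgor hfa feyo qmp
Hunk 3: at line 4 remove [klf] add [oob] -> 17 lines: rnl gbil fercm bqh hyinh oob awb pmo vpp bib eje xbrp qvyng vgor hfa feyo qmp
Final line 3: fercm

Answer: fercm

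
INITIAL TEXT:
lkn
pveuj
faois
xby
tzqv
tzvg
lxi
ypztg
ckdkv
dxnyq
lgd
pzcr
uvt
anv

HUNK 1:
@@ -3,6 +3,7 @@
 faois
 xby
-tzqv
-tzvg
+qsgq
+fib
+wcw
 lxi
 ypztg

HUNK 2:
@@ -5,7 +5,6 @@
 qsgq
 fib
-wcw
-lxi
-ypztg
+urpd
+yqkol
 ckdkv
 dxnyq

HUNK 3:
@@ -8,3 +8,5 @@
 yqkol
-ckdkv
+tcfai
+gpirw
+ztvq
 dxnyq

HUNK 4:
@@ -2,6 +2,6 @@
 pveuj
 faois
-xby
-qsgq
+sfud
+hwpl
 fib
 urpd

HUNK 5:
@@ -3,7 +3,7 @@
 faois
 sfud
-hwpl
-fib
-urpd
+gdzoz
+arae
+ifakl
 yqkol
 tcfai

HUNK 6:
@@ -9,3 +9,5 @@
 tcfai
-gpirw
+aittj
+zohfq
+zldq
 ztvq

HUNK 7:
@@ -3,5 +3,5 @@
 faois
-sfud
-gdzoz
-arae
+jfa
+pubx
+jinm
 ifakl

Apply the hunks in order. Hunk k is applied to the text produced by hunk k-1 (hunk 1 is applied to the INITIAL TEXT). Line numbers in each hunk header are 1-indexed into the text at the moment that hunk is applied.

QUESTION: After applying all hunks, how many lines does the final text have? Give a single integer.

Answer: 18

Derivation:
Hunk 1: at line 3 remove [tzqv,tzvg] add [qsgq,fib,wcw] -> 15 lines: lkn pveuj faois xby qsgq fib wcw lxi ypztg ckdkv dxnyq lgd pzcr uvt anv
Hunk 2: at line 5 remove [wcw,lxi,ypztg] add [urpd,yqkol] -> 14 lines: lkn pveuj faois xby qsgq fib urpd yqkol ckdkv dxnyq lgd pzcr uvt anv
Hunk 3: at line 8 remove [ckdkv] add [tcfai,gpirw,ztvq] -> 16 lines: lkn pveuj faois xby qsgq fib urpd yqkol tcfai gpirw ztvq dxnyq lgd pzcr uvt anv
Hunk 4: at line 2 remove [xby,qsgq] add [sfud,hwpl] -> 16 lines: lkn pveuj faois sfud hwpl fib urpd yqkol tcfai gpirw ztvq dxnyq lgd pzcr uvt anv
Hunk 5: at line 3 remove [hwpl,fib,urpd] add [gdzoz,arae,ifakl] -> 16 lines: lkn pveuj faois sfud gdzoz arae ifakl yqkol tcfai gpirw ztvq dxnyq lgd pzcr uvt anv
Hunk 6: at line 9 remove [gpirw] add [aittj,zohfq,zldq] -> 18 lines: lkn pveuj faois sfud gdzoz arae ifakl yqkol tcfai aittj zohfq zldq ztvq dxnyq lgd pzcr uvt anv
Hunk 7: at line 3 remove [sfud,gdzoz,arae] add [jfa,pubx,jinm] -> 18 lines: lkn pveuj faois jfa pubx jinm ifakl yqkol tcfai aittj zohfq zldq ztvq dxnyq lgd pzcr uvt anv
Final line count: 18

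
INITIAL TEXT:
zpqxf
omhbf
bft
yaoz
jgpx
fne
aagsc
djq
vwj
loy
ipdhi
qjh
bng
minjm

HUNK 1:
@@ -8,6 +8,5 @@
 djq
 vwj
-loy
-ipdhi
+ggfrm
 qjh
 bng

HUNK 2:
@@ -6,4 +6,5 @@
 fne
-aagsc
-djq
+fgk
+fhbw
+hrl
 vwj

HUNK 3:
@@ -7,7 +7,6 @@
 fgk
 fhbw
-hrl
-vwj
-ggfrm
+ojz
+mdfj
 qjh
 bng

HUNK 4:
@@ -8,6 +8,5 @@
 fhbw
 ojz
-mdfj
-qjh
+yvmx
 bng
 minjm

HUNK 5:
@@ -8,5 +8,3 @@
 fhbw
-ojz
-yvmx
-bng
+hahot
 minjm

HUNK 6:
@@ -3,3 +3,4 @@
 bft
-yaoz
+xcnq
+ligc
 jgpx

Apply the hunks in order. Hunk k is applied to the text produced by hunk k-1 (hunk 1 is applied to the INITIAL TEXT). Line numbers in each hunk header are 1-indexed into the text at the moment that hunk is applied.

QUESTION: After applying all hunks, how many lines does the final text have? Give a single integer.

Hunk 1: at line 8 remove [loy,ipdhi] add [ggfrm] -> 13 lines: zpqxf omhbf bft yaoz jgpx fne aagsc djq vwj ggfrm qjh bng minjm
Hunk 2: at line 6 remove [aagsc,djq] add [fgk,fhbw,hrl] -> 14 lines: zpqxf omhbf bft yaoz jgpx fne fgk fhbw hrl vwj ggfrm qjh bng minjm
Hunk 3: at line 7 remove [hrl,vwj,ggfrm] add [ojz,mdfj] -> 13 lines: zpqxf omhbf bft yaoz jgpx fne fgk fhbw ojz mdfj qjh bng minjm
Hunk 4: at line 8 remove [mdfj,qjh] add [yvmx] -> 12 lines: zpqxf omhbf bft yaoz jgpx fne fgk fhbw ojz yvmx bng minjm
Hunk 5: at line 8 remove [ojz,yvmx,bng] add [hahot] -> 10 lines: zpqxf omhbf bft yaoz jgpx fne fgk fhbw hahot minjm
Hunk 6: at line 3 remove [yaoz] add [xcnq,ligc] -> 11 lines: zpqxf omhbf bft xcnq ligc jgpx fne fgk fhbw hahot minjm
Final line count: 11

Answer: 11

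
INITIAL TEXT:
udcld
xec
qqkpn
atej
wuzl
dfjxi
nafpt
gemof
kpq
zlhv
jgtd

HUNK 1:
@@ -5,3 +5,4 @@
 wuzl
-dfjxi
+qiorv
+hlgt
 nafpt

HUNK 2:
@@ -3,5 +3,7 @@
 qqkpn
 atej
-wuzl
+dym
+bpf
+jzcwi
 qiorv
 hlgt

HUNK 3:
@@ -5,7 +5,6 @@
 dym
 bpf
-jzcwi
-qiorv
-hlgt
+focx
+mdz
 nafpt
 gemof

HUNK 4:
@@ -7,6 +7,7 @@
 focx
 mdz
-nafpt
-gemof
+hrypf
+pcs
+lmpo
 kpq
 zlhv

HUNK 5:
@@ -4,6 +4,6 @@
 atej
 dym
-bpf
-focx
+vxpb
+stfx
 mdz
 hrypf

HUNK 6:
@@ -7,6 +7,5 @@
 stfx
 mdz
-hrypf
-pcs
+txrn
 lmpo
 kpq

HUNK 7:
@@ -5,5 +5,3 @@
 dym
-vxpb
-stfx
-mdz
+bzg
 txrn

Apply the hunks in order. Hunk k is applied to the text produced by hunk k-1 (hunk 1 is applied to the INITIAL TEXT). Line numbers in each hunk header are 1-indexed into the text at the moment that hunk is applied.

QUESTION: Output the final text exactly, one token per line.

Answer: udcld
xec
qqkpn
atej
dym
bzg
txrn
lmpo
kpq
zlhv
jgtd

Derivation:
Hunk 1: at line 5 remove [dfjxi] add [qiorv,hlgt] -> 12 lines: udcld xec qqkpn atej wuzl qiorv hlgt nafpt gemof kpq zlhv jgtd
Hunk 2: at line 3 remove [wuzl] add [dym,bpf,jzcwi] -> 14 lines: udcld xec qqkpn atej dym bpf jzcwi qiorv hlgt nafpt gemof kpq zlhv jgtd
Hunk 3: at line 5 remove [jzcwi,qiorv,hlgt] add [focx,mdz] -> 13 lines: udcld xec qqkpn atej dym bpf focx mdz nafpt gemof kpq zlhv jgtd
Hunk 4: at line 7 remove [nafpt,gemof] add [hrypf,pcs,lmpo] -> 14 lines: udcld xec qqkpn atej dym bpf focx mdz hrypf pcs lmpo kpq zlhv jgtd
Hunk 5: at line 4 remove [bpf,focx] add [vxpb,stfx] -> 14 lines: udcld xec qqkpn atej dym vxpb stfx mdz hrypf pcs lmpo kpq zlhv jgtd
Hunk 6: at line 7 remove [hrypf,pcs] add [txrn] -> 13 lines: udcld xec qqkpn atej dym vxpb stfx mdz txrn lmpo kpq zlhv jgtd
Hunk 7: at line 5 remove [vxpb,stfx,mdz] add [bzg] -> 11 lines: udcld xec qqkpn atej dym bzg txrn lmpo kpq zlhv jgtd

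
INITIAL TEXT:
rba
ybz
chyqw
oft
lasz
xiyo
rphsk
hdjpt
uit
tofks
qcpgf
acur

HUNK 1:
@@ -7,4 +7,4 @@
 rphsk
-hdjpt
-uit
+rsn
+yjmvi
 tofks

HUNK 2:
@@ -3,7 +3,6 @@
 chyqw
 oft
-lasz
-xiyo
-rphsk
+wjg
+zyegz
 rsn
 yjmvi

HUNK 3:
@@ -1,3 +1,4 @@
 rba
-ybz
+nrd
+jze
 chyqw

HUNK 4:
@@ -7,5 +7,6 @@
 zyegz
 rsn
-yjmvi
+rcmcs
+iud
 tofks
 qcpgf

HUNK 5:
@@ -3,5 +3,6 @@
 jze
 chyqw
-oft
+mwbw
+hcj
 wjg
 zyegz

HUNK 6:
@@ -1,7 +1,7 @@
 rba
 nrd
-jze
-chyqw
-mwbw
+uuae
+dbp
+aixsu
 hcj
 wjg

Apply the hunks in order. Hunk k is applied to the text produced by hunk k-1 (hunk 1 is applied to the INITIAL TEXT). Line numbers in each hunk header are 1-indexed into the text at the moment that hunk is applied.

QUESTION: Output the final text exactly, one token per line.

Answer: rba
nrd
uuae
dbp
aixsu
hcj
wjg
zyegz
rsn
rcmcs
iud
tofks
qcpgf
acur

Derivation:
Hunk 1: at line 7 remove [hdjpt,uit] add [rsn,yjmvi] -> 12 lines: rba ybz chyqw oft lasz xiyo rphsk rsn yjmvi tofks qcpgf acur
Hunk 2: at line 3 remove [lasz,xiyo,rphsk] add [wjg,zyegz] -> 11 lines: rba ybz chyqw oft wjg zyegz rsn yjmvi tofks qcpgf acur
Hunk 3: at line 1 remove [ybz] add [nrd,jze] -> 12 lines: rba nrd jze chyqw oft wjg zyegz rsn yjmvi tofks qcpgf acur
Hunk 4: at line 7 remove [yjmvi] add [rcmcs,iud] -> 13 lines: rba nrd jze chyqw oft wjg zyegz rsn rcmcs iud tofks qcpgf acur
Hunk 5: at line 3 remove [oft] add [mwbw,hcj] -> 14 lines: rba nrd jze chyqw mwbw hcj wjg zyegz rsn rcmcs iud tofks qcpgf acur
Hunk 6: at line 1 remove [jze,chyqw,mwbw] add [uuae,dbp,aixsu] -> 14 lines: rba nrd uuae dbp aixsu hcj wjg zyegz rsn rcmcs iud tofks qcpgf acur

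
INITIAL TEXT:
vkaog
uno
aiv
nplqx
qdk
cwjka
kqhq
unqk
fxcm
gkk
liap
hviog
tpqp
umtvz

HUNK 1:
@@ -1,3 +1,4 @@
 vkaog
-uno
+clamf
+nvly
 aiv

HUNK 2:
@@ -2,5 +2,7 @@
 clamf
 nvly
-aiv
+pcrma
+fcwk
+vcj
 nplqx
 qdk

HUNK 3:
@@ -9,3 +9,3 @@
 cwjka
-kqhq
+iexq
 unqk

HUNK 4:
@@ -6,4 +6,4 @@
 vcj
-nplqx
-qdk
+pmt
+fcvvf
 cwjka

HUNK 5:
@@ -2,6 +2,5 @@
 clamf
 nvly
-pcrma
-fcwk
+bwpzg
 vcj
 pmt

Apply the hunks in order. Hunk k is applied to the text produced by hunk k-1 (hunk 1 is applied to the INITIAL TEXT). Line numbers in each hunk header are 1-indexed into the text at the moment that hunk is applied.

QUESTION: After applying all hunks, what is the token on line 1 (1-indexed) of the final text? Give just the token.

Answer: vkaog

Derivation:
Hunk 1: at line 1 remove [uno] add [clamf,nvly] -> 15 lines: vkaog clamf nvly aiv nplqx qdk cwjka kqhq unqk fxcm gkk liap hviog tpqp umtvz
Hunk 2: at line 2 remove [aiv] add [pcrma,fcwk,vcj] -> 17 lines: vkaog clamf nvly pcrma fcwk vcj nplqx qdk cwjka kqhq unqk fxcm gkk liap hviog tpqp umtvz
Hunk 3: at line 9 remove [kqhq] add [iexq] -> 17 lines: vkaog clamf nvly pcrma fcwk vcj nplqx qdk cwjka iexq unqk fxcm gkk liap hviog tpqp umtvz
Hunk 4: at line 6 remove [nplqx,qdk] add [pmt,fcvvf] -> 17 lines: vkaog clamf nvly pcrma fcwk vcj pmt fcvvf cwjka iexq unqk fxcm gkk liap hviog tpqp umtvz
Hunk 5: at line 2 remove [pcrma,fcwk] add [bwpzg] -> 16 lines: vkaog clamf nvly bwpzg vcj pmt fcvvf cwjka iexq unqk fxcm gkk liap hviog tpqp umtvz
Final line 1: vkaog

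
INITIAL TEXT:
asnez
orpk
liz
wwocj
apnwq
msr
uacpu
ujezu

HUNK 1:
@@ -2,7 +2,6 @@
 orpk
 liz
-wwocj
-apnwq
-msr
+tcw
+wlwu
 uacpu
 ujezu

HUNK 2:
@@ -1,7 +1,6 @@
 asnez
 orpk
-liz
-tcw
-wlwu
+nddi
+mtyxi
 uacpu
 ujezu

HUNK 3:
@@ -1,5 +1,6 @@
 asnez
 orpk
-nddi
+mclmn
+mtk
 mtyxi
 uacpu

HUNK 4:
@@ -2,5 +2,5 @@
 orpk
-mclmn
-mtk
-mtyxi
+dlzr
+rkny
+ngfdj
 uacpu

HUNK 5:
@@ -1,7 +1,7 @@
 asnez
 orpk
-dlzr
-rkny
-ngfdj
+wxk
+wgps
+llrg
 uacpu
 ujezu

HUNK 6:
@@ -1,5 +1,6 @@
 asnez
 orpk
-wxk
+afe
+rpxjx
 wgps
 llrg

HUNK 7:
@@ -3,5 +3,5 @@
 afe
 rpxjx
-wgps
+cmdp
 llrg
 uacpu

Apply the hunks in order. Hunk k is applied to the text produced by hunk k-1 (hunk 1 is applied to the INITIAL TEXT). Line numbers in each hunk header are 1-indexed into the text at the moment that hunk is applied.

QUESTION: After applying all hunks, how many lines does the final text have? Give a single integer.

Hunk 1: at line 2 remove [wwocj,apnwq,msr] add [tcw,wlwu] -> 7 lines: asnez orpk liz tcw wlwu uacpu ujezu
Hunk 2: at line 1 remove [liz,tcw,wlwu] add [nddi,mtyxi] -> 6 lines: asnez orpk nddi mtyxi uacpu ujezu
Hunk 3: at line 1 remove [nddi] add [mclmn,mtk] -> 7 lines: asnez orpk mclmn mtk mtyxi uacpu ujezu
Hunk 4: at line 2 remove [mclmn,mtk,mtyxi] add [dlzr,rkny,ngfdj] -> 7 lines: asnez orpk dlzr rkny ngfdj uacpu ujezu
Hunk 5: at line 1 remove [dlzr,rkny,ngfdj] add [wxk,wgps,llrg] -> 7 lines: asnez orpk wxk wgps llrg uacpu ujezu
Hunk 6: at line 1 remove [wxk] add [afe,rpxjx] -> 8 lines: asnez orpk afe rpxjx wgps llrg uacpu ujezu
Hunk 7: at line 3 remove [wgps] add [cmdp] -> 8 lines: asnez orpk afe rpxjx cmdp llrg uacpu ujezu
Final line count: 8

Answer: 8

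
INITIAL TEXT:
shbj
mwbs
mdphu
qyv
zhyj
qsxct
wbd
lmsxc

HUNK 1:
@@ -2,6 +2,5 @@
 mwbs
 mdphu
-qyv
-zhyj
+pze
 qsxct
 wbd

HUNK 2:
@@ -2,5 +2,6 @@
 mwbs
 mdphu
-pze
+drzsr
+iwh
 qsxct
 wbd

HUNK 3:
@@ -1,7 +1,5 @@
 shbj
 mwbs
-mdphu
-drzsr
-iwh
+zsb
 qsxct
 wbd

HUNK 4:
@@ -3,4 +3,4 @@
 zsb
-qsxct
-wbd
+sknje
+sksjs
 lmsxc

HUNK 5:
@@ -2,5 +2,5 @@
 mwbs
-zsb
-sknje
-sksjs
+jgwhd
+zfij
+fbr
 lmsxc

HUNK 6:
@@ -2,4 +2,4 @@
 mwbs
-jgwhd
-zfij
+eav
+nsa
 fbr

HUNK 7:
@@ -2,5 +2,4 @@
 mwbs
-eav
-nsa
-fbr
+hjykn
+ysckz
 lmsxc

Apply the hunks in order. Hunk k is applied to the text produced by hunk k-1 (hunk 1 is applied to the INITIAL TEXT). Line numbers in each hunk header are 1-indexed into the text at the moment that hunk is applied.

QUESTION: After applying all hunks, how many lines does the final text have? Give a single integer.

Answer: 5

Derivation:
Hunk 1: at line 2 remove [qyv,zhyj] add [pze] -> 7 lines: shbj mwbs mdphu pze qsxct wbd lmsxc
Hunk 2: at line 2 remove [pze] add [drzsr,iwh] -> 8 lines: shbj mwbs mdphu drzsr iwh qsxct wbd lmsxc
Hunk 3: at line 1 remove [mdphu,drzsr,iwh] add [zsb] -> 6 lines: shbj mwbs zsb qsxct wbd lmsxc
Hunk 4: at line 3 remove [qsxct,wbd] add [sknje,sksjs] -> 6 lines: shbj mwbs zsb sknje sksjs lmsxc
Hunk 5: at line 2 remove [zsb,sknje,sksjs] add [jgwhd,zfij,fbr] -> 6 lines: shbj mwbs jgwhd zfij fbr lmsxc
Hunk 6: at line 2 remove [jgwhd,zfij] add [eav,nsa] -> 6 lines: shbj mwbs eav nsa fbr lmsxc
Hunk 7: at line 2 remove [eav,nsa,fbr] add [hjykn,ysckz] -> 5 lines: shbj mwbs hjykn ysckz lmsxc
Final line count: 5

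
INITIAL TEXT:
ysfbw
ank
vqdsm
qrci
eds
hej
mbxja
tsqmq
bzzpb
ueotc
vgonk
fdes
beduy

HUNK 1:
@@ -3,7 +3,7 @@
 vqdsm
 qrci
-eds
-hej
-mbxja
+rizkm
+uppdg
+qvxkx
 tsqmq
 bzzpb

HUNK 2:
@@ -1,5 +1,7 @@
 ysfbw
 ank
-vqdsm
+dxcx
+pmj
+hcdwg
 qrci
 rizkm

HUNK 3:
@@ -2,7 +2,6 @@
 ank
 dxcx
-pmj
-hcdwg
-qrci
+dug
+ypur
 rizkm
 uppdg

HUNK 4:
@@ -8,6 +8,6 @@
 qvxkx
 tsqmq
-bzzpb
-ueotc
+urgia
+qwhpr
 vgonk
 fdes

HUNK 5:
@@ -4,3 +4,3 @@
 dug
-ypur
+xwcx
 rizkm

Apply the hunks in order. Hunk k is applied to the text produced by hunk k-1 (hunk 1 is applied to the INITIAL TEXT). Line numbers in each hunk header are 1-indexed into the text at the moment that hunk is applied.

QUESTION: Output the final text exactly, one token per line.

Answer: ysfbw
ank
dxcx
dug
xwcx
rizkm
uppdg
qvxkx
tsqmq
urgia
qwhpr
vgonk
fdes
beduy

Derivation:
Hunk 1: at line 3 remove [eds,hej,mbxja] add [rizkm,uppdg,qvxkx] -> 13 lines: ysfbw ank vqdsm qrci rizkm uppdg qvxkx tsqmq bzzpb ueotc vgonk fdes beduy
Hunk 2: at line 1 remove [vqdsm] add [dxcx,pmj,hcdwg] -> 15 lines: ysfbw ank dxcx pmj hcdwg qrci rizkm uppdg qvxkx tsqmq bzzpb ueotc vgonk fdes beduy
Hunk 3: at line 2 remove [pmj,hcdwg,qrci] add [dug,ypur] -> 14 lines: ysfbw ank dxcx dug ypur rizkm uppdg qvxkx tsqmq bzzpb ueotc vgonk fdes beduy
Hunk 4: at line 8 remove [bzzpb,ueotc] add [urgia,qwhpr] -> 14 lines: ysfbw ank dxcx dug ypur rizkm uppdg qvxkx tsqmq urgia qwhpr vgonk fdes beduy
Hunk 5: at line 4 remove [ypur] add [xwcx] -> 14 lines: ysfbw ank dxcx dug xwcx rizkm uppdg qvxkx tsqmq urgia qwhpr vgonk fdes beduy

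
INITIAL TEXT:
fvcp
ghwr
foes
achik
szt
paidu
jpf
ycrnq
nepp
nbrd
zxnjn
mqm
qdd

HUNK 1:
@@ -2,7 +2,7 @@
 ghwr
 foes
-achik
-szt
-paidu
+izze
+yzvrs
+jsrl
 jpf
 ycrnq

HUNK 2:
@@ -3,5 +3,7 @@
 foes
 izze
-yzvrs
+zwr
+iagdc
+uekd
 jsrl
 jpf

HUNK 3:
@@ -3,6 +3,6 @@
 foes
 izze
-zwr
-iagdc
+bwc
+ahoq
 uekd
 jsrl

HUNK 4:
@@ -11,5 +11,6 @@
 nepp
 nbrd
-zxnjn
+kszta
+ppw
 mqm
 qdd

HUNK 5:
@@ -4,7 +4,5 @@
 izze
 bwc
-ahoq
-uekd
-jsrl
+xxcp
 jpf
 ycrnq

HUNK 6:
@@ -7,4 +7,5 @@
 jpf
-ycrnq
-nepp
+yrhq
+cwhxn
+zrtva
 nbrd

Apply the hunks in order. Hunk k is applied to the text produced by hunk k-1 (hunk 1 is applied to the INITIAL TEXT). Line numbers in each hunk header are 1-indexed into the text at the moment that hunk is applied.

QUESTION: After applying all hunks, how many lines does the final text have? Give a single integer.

Answer: 15

Derivation:
Hunk 1: at line 2 remove [achik,szt,paidu] add [izze,yzvrs,jsrl] -> 13 lines: fvcp ghwr foes izze yzvrs jsrl jpf ycrnq nepp nbrd zxnjn mqm qdd
Hunk 2: at line 3 remove [yzvrs] add [zwr,iagdc,uekd] -> 15 lines: fvcp ghwr foes izze zwr iagdc uekd jsrl jpf ycrnq nepp nbrd zxnjn mqm qdd
Hunk 3: at line 3 remove [zwr,iagdc] add [bwc,ahoq] -> 15 lines: fvcp ghwr foes izze bwc ahoq uekd jsrl jpf ycrnq nepp nbrd zxnjn mqm qdd
Hunk 4: at line 11 remove [zxnjn] add [kszta,ppw] -> 16 lines: fvcp ghwr foes izze bwc ahoq uekd jsrl jpf ycrnq nepp nbrd kszta ppw mqm qdd
Hunk 5: at line 4 remove [ahoq,uekd,jsrl] add [xxcp] -> 14 lines: fvcp ghwr foes izze bwc xxcp jpf ycrnq nepp nbrd kszta ppw mqm qdd
Hunk 6: at line 7 remove [ycrnq,nepp] add [yrhq,cwhxn,zrtva] -> 15 lines: fvcp ghwr foes izze bwc xxcp jpf yrhq cwhxn zrtva nbrd kszta ppw mqm qdd
Final line count: 15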